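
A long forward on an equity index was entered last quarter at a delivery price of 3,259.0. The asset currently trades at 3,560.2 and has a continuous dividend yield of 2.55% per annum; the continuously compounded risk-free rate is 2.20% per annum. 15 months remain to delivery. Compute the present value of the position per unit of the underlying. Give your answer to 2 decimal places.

277.91

Current fair forward for the remaining 15 months: F = S·e^((r − q)·T), (r − q) = 0.0220 − 0.0255 = -0.0035
F = 3560.2 · e^(-0.0035 × 15/12) = 3560.2 × 0.99563456 = 3544.6582
Value of long forward = (F − K)·e^(−rT) = (3544.6582 − 3259.0) · e^(−0.0220·15/12)
= 285.6582 × 0.97287468 = 277.91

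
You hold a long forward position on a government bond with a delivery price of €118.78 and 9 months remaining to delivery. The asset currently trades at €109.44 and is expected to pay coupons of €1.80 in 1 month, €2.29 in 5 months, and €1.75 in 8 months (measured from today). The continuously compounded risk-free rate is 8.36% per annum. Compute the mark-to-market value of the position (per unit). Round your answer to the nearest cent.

PV(remaining coupons) I = 1.80·e^(−0.0836·1/12) + 2.29·e^(−0.0836·5/12) + 1.75·e^(−0.0836·8/12) = 5.6542
Current forward F = (S − I)·e^(rT) = (109.44 − 5.6542)·e^(0.0836·9/12) = 103.7858 × 1.064707 = 110.5015
Value (long) = (F − K)·e^(−rT) = (110.5015 − 118.78) × 0.939225 = -7.7754
Value = -€7.78

-€7.78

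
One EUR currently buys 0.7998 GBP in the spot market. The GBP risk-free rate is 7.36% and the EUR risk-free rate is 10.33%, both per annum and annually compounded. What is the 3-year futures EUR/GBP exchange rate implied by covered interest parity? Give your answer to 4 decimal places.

By covered interest parity, F = S · (1+r_GBP)^T / (1+r_EUR)^T
= 0.7998 × 1.237450 / 1.343015 = 0.7998 × 0.921397
F = 0.7369 GBP per EUR

0.7369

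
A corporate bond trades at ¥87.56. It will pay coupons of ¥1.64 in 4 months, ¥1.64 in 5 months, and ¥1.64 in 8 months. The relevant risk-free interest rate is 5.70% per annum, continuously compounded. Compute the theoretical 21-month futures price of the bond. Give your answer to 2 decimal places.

¥91.45

PV(coupons) I = 1.64·e^(−0.0570·4/12) + 1.64·e^(−0.0570·5/12) + 1.64·e^(−0.0570·8/12)
I = 1.6091 + 1.6015 + 1.5788 = 4.7894
F = (S − I)·e^(rT) = (87.56 − 4.7894) · e^(0.0570·21/12)
= 82.7706 · e^0.099750 = 82.7706 × 1.104895 = ¥91.45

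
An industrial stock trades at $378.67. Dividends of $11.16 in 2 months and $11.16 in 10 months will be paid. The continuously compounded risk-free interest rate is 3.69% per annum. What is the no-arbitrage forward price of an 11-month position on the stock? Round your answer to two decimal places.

$369.03

PV(dividends) I = 11.16·e^(−0.0369·2/12) + 11.16·e^(−0.0369·10/12)
I = 11.0916 + 10.8221 = 21.9137
F = (S − I)·e^(rT) = (378.67 − 21.9137) · e^(0.0369·11/12)
= 356.7563 · e^0.033825 = 356.7563 × 1.034404 = $369.03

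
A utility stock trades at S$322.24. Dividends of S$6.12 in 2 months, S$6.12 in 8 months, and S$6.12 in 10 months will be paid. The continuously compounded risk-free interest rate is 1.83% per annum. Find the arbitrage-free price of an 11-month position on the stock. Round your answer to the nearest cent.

S$309.21

PV(dividends) I = 6.12·e^(−0.0183·2/12) + 6.12·e^(−0.0183·8/12) + 6.12·e^(−0.0183·10/12)
I = 6.1014 + 6.0458 + 6.0274 = 18.1746
F = (S − I)·e^(rT) = (322.24 − 18.1746) · e^(0.0183·11/12)
= 304.0654 · e^0.016775 = 304.0654 × 1.016916 = S$309.21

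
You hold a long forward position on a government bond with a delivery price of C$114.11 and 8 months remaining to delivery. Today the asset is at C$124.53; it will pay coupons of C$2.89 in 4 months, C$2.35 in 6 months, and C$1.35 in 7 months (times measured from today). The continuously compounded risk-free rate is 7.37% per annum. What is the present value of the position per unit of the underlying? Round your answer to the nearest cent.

C$9.51

PV(remaining coupons) I = 2.89·e^(−0.0737·4/12) + 2.35·e^(−0.0737·6/12) + 1.35·e^(−0.0737·7/12) = 6.3780
Current forward F = (S − I)·e^(rT) = (124.53 − 6.3780)·e^(0.0737·8/12) = 118.1520 × 1.050360 = 124.1021
Value (long) = (F − K)·e^(−rT) = (124.1021 − 114.11) × 0.952054 = 9.5130
Value = C$9.51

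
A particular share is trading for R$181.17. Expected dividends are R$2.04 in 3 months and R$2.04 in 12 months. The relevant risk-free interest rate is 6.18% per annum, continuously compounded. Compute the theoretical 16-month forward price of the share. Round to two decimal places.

PV(dividends) I = 2.04·e^(−0.0618·3/12) + 2.04·e^(−0.0618·12/12)
I = 2.0087 + 1.9177 = 3.9264
F = (S − I)·e^(rT) = (181.17 − 3.9264) · e^(0.0618·16/12)
= 177.2436 · e^0.082400 = 177.2436 × 1.085890 = R$192.47

R$192.47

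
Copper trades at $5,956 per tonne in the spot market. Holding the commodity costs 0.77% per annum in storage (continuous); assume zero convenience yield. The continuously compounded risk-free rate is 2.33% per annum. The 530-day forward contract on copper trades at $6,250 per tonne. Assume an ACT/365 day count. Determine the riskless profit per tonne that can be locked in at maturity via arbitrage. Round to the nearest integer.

$20 per tonne

Fair forward: F* = S·e^(carry·T), with carry = (r + u) = 0.0233 + 0.0077 = 0.0310
F* = 5956 · e^(0.0310 × 530/365) = 5956 · e^0.045014 = 5956 × 1.046043 = $6230.2321
Market $6250 > fair $6230.2321: forward overpriced → cash-and-carry (buy spot, short the forward).
At maturity, profit = |F_mkt − F*| = |6250 − 6230.2321| = $20 per tonne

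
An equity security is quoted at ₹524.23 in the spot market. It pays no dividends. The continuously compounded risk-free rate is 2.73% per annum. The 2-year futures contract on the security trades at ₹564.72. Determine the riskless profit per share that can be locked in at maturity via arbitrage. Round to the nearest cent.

Fair futures: F* = S·e^(carry·T), with carry = r = 0.0273
F* = 524.23 · e^(0.0273 × 2) = 524.23 · e^0.054600 = 524.23 × 1.056118 = ₹553.6487
Market ₹564.72 > fair ₹553.6487: forward overpriced → cash-and-carry (buy spot, short the forward).
At maturity, profit = |F_mkt − F*| = |564.72 − 553.6487| = ₹11.07 per share

₹11.07 per share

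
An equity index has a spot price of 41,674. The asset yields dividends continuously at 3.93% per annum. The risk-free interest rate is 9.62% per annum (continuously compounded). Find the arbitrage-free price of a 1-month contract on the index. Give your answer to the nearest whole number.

F = S·e^((r − q)T) = 41674 · e^((0.0962 − 0.0393) × 1/12)
= 41674 · e^0.004742 = 41674 × 1.004753
F = 41,872

41,872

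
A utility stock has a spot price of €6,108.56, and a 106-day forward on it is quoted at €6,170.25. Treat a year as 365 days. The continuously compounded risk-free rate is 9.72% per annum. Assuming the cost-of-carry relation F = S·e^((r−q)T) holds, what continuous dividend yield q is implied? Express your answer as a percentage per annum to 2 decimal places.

From F = S·e^((r−q)T): (r − q) = ln(F/S)/T
ln(6170.25/6108.56) = ln(1.010099) = 0.010048
(r − q) = 0.010048 / (106/365) = 0.034599
q = r − ln(F/S)/T = 0.0972 − 0.034599 = 0.062601
q = 6.26%

6.26%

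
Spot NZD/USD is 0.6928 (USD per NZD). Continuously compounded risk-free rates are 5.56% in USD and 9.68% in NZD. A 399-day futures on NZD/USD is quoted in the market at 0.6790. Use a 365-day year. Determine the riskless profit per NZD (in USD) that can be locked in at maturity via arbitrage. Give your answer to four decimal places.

0.0167 per NZD (in USD)

Fair futures: F* = S·e^(carry·T), with carry = (r_USD − r_NZD) = 0.0556 − 0.0968 = -0.0412
F* = 0.6928 · e^(-0.0412 × 399/365) = 0.6928 · e^-0.045038 = 0.6928 × 0.955961 = 0.6623
Market 0.6790 > fair 0.6623: forward overpriced → cash-and-carry (buy spot, short the forward).
At maturity, profit = |F_mkt − F*| = |0.6790 − 0.6623| = 0.0167 per NZD (in USD)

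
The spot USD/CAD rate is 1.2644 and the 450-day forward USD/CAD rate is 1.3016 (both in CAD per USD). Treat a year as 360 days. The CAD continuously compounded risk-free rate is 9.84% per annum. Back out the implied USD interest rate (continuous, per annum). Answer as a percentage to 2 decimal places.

F = S·e^((r_CAD − r_USD)T) ⇒ r_USD = r_CAD − ln(F/S)/T
ln(1.3016/1.2644) = 0.028997; /(450/360) = 0.023198
r_USD = 0.0984 − 0.023198 = 0.075202
r_USD = 7.52%

7.52%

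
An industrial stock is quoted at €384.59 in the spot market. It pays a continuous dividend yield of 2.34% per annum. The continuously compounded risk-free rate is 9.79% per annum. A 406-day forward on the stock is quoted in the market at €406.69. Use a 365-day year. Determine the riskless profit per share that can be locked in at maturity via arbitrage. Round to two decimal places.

€11.13 per share

Fair forward: F* = S·e^(carry·T), with carry = (r − q) = 0.0979 − 0.0234 = 0.0745
F* = 384.59 · e^(0.0745 × 406/365) = 384.59 · e^0.082868 = 384.59 × 1.086398 = €417.8178
Market €406.69 < fair €417.8178: forward underpriced → reverse cash-and-carry (short spot, go long the forward).
At maturity, profit = |F_mkt − F*| = |406.69 − 417.8178| = €11.13 per share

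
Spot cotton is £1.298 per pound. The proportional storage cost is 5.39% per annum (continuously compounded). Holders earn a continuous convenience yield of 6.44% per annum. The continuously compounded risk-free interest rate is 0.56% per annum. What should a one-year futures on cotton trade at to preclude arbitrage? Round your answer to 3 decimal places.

Net carry = r + u − y = 0.0056 + 0.0539 − 0.0644 = -0.0049
F = S·e^((r+u−y)T) = 1.298 · e^(-0.0049 × 12/12) = 1.298 · e^-0.004900
= 1.298 × 0.995112 = £1.292 per pound

£1.292 per pound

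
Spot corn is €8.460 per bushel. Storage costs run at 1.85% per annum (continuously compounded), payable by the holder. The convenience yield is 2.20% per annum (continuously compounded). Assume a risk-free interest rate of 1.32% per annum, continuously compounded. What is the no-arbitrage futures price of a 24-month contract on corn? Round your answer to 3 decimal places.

Net carry = r + u − y = 0.0132 + 0.0185 − 0.0220 = 0.0097
F = S·e^((r+u−y)T) = 8.460 · e^(0.0097 × 24/12) = 8.460 · e^0.019400
= 8.460 × 1.019589 = €8.626 per bushel

€8.626 per bushel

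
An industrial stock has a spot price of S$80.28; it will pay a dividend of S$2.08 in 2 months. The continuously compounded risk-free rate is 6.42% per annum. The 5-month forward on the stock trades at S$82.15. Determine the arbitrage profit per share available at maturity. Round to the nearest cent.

S$1.81 per share

PV(dividends) I = 2.08·e^(−0.0642·2/12) = 2.0579
Fair forward F* = (S − I)·e^(rT) = (80.28 − 2.0579)·e^0.026750 = 78.2221 × 1.027111 = 80.3428
Market S$82.15 > fair 80.3428: forward overpriced → cash-and-carry (borrow at r, buy the stock and collect the dividends, short the forward).
Profit at T = |F_mkt − F*| = |82.15 − 80.3428| = S$1.81 per share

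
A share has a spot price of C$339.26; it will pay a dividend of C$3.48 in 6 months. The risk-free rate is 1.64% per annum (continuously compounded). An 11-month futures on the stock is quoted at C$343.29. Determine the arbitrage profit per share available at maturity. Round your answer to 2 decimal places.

PV(dividends) I = 3.48·e^(−0.0164·6/12) = 3.4516
Fair futures F* = (S − I)·e^(rT) = (339.26 − 3.4516)·e^0.015033 = 335.8084 × 1.015147 = 340.8949
Market C$343.29 > fair 340.8949: forward overpriced → cash-and-carry (borrow at r, buy the stock and collect the dividends, short the forward).
Profit at T = |F_mkt − F*| = |343.29 − 340.8949| = C$2.40 per share

C$2.40 per share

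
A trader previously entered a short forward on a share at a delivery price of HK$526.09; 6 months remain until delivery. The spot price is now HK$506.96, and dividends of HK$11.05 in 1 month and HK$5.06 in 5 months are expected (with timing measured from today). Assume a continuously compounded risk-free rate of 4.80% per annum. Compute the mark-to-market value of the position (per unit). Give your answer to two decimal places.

HK$22.62

PV(remaining dividends) I = 11.05·e^(−0.0480·1/12) + 5.06·e^(−0.0480·5/12) = 15.9657
Current forward F = (S − I)·e^(rT) = (506.96 − 15.9657)·e^(0.0480·6/12) = 490.9943 × 1.024290 = 502.9206
Value (long) = (F − K)·e^(−rT) = (502.9206 − 526.09) × 0.976286 = -22.6200
Short position value = −(long value) = HK$22.62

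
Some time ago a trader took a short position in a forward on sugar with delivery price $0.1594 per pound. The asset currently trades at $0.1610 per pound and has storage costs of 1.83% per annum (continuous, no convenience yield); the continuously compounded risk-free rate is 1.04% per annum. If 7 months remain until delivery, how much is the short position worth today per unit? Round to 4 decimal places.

-$0.0043 per pound

Current fair forward for the remaining 7 months: F = S·e^((r + u)·T), (r + u) = 0.0104 + 0.0183 = 0.0287
F = 0.1610 · e^(0.0287 × 7/12) = 0.1610 × 1.016883 = 0.1637
Value of long forward = (F − K)·e^(−rT) = (0.1637 − 0.1594) · e^(−0.0104·7/12)
= 0.0043 × 0.993952 = 0.0043
Short position value = −(long value) = -$0.0043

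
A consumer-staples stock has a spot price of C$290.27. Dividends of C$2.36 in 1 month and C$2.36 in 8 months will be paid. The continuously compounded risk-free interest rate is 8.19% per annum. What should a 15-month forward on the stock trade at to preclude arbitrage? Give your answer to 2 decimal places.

C$316.49

PV(dividends) I = 2.36·e^(−0.0819·1/12) + 2.36·e^(−0.0819·8/12)
I = 2.3439 + 2.2346 = 4.5785
F = (S − I)·e^(rT) = (290.27 − 4.5785) · e^(0.0819·15/12)
= 285.6915 · e^0.102375 = 285.6915 × 1.107799 = C$316.49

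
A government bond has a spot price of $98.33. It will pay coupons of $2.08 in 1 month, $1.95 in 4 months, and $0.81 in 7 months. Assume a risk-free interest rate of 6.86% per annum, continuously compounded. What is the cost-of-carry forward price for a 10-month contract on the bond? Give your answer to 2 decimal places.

PV(coupons) I = 2.08·e^(−0.0686·1/12) + 1.95·e^(−0.0686·4/12) + 0.81·e^(−0.0686·7/12)
I = 2.0681 + 1.9059 + 0.7782 = 4.7522
F = (S − I)·e^(rT) = (98.33 − 4.7522) · e^(0.0686·10/12)
= 93.5778 · e^0.057167 = 93.5778 × 1.058833 = $99.08

$99.08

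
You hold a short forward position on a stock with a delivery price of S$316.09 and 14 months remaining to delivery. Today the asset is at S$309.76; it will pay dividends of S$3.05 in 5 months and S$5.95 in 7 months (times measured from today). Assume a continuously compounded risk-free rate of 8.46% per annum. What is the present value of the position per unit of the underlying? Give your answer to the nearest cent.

PV(remaining dividends) I = 3.05·e^(−0.0846·5/12) + 5.95·e^(−0.0846·7/12) = 8.6079
Current forward F = (S − I)·e^(rT) = (309.76 − 8.6079)·e^(0.0846·14/12) = 301.1521 × 1.103735 = 332.3921
Value (long) = (F − K)·e^(−rT) = (332.3921 − 316.09) × 0.906014 = 14.7699
Short position value = −(long value) = -S$14.77

-S$14.77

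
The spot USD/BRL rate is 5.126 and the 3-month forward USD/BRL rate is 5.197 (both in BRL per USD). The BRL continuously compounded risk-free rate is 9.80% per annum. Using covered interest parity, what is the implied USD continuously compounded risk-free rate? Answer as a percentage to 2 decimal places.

4.30%

F = S·e^((r_BRL − r_USD)T) ⇒ r_USD = r_BRL − ln(F/S)/T
ln(5.197/5.126) = 0.013756; /(3/12) = 0.055024
r_USD = 0.0980 − 0.055024 = 0.042976
r_USD = 4.30%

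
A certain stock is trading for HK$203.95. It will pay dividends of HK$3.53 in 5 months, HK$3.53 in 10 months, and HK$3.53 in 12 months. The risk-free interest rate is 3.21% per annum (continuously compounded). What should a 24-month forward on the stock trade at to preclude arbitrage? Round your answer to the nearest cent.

PV(dividends) I = 3.53·e^(−0.0321·5/12) + 3.53·e^(−0.0321·10/12) + 3.53·e^(−0.0321·12/12)
I = 3.4831 + 3.4368 + 3.4185 = 10.3384
F = (S − I)·e^(rT) = (203.95 − 10.3384) · e^(0.0321·24/12)
= 193.6116 · e^0.064200 = 193.6116 × 1.066306 = HK$206.45

HK$206.45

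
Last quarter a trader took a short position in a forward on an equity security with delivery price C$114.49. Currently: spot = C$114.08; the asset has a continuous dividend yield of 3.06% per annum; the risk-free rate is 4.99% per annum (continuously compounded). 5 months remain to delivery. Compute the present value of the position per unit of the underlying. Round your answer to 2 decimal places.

-C$0.50

Current fair forward for the remaining 5 months: F = S·e^((r − q)·T), (r − q) = 0.0499 − 0.0306 = 0.0193
F = 114.08 · e^(0.0193 × 5/12) = 114.08 × 1.008074 = 115.0011
Value of long forward = (F − K)·e^(−rT) = (115.0011 − 114.49) · e^(−0.0499·5/12)
= 0.5111 × 0.979423 = 0.50
Short position value = −(long value) = -C$0.50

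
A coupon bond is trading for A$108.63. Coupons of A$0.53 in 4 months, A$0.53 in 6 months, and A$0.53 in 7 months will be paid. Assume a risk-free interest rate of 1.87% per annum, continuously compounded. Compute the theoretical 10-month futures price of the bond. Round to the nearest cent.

PV(coupons) I = 0.53·e^(−0.0187·4/12) + 0.53·e^(−0.0187·6/12) + 0.53·e^(−0.0187·7/12)
I = 0.5267 + 0.5251 + 0.5243 = 1.5761
F = (S − I)·e^(rT) = (108.63 − 1.5761) · e^(0.0187·10/12)
= 107.0539 · e^0.015583 = 107.0539 × 1.015705 = A$108.74

A$108.74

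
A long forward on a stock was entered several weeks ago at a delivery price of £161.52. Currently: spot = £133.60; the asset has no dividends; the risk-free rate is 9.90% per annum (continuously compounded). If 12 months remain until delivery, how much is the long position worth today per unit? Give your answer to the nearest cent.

Current fair forward for the remaining 12 months: F = S·e^(r·T), r = 0.0990
F = 133.60 · e^(0.0990 × 12/12) = 133.60 × 1.104066 = 147.5032
Value of long forward = (F − K)·e^(−rT) = (147.5032 − 161.52) · e^(−0.0990·12/12)
= -14.0168 × 0.905743 = -12.70

-£12.70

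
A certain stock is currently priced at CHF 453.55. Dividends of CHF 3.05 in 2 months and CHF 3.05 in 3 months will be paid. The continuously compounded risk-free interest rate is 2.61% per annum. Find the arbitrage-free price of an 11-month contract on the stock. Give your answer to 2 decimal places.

PV(dividends) I = 3.05·e^(−0.0261·2/12) + 3.05·e^(−0.0261·3/12)
I = 3.0368 + 3.0302 = 6.0670
F = (S − I)·e^(rT) = (453.55 − 6.0670) · e^(0.0261·11/12)
= 447.4830 · e^0.023925 = 447.4830 × 1.024213 = CHF 458.32

CHF 458.32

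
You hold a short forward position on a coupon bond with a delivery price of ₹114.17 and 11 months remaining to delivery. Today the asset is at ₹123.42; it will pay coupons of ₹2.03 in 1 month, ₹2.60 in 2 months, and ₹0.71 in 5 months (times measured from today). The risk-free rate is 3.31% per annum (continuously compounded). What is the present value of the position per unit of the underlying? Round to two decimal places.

-₹7.35

PV(remaining coupons) I = 2.03·e^(−0.0331·1/12) + 2.60·e^(−0.0331·2/12) + 0.71·e^(−0.0331·5/12) = 5.3104
Current forward F = (S − I)·e^(rT) = (123.42 − 5.3104)·e^(0.0331·11/12) = 118.1096 × 1.030807 = 121.7482
Value (long) = (F − K)·e^(−rT) = (121.7482 − 114.17) × 0.970114 = 7.3517
Short position value = −(long value) = -₹7.35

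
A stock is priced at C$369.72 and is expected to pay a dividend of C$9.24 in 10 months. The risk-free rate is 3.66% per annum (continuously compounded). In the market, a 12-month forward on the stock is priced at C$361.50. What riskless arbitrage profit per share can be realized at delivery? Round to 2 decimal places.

PV(dividends) I = 9.24·e^(−0.0366·10/12) = 8.9624
Fair forward F* = (S − I)·e^(rT) = (369.72 − 8.9624)·e^0.036600 = 360.7576 × 1.037278 = 374.2059
Market C$361.50 < fair 374.2059: forward underpriced → reverse cash-and-carry (short the stock, invest proceeds at r, pay the dividends, go long the forward).
Profit at T = |F_mkt − F*| = |361.50 − 374.2059| = C$12.71 per share

C$12.71 per share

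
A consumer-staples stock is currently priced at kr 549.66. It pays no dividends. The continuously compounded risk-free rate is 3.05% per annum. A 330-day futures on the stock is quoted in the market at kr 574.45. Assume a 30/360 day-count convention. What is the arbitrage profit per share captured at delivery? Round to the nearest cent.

Fair futures: F* = S·e^(carry·T), with carry = r = 0.0305
F* = 549.66 · e^(0.0305 × 330/360) = 549.66 · e^0.027958 = 549.66 × 1.028352 = kr 565.2440
Market kr 574.45 > fair kr 565.2440: forward overpriced → cash-and-carry (buy spot, short the forward).
At maturity, profit = |F_mkt − F*| = |574.45 − 565.2440| = kr 9.21 per share

kr 9.21 per share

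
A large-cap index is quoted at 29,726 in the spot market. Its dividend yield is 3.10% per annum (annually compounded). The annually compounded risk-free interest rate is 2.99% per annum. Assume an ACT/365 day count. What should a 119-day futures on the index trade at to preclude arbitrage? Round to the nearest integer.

29,716

F = S · (1+r)^T / (1+q)^T
= 29726 × 1.009652 / 1.010003 = 29726 × 0.999652
F = 29,716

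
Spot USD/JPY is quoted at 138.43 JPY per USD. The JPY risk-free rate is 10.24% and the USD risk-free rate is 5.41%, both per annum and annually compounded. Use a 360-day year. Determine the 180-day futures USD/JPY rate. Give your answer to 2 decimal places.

141.57

By covered interest parity, F = S · (1+r_JPY)^T / (1+r_USD)^T
= 138.43 × 1.049952 / 1.026694 = 138.43 × 1.022653
F = 141.57 JPY per USD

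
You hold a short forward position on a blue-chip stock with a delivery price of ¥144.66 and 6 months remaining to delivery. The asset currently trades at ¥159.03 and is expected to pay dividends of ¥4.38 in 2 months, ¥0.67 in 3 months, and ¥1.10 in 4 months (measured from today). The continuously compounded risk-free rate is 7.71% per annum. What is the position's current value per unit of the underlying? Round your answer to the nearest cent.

-¥13.79

PV(remaining dividends) I = 4.38·e^(−0.0771·2/12) + 0.67·e^(−0.0771·3/12) + 1.10·e^(−0.0771·4/12) = 6.0534
Current forward F = (S − I)·e^(rT) = (159.03 − 6.0534)·e^(0.0771·6/12) = 152.9766 × 1.039303 = 158.9890
Value (long) = (F − K)·e^(−rT) = (158.9890 − 144.66) × 0.962184 = 13.7871
Short position value = −(long value) = -¥13.79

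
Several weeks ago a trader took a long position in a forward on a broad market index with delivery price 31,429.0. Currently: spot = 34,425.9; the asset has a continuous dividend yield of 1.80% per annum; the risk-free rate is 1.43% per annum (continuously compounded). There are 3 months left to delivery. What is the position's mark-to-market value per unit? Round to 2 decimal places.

Current fair forward for the remaining 3 months: F = S·e^((r − q)·T), (r − q) = 0.0143 − 0.0180 = -0.0037
F = 34425.9 · e^(-0.0037 × 3/12) = 34425.9 × 0.99907543 = 34394.0708
Value of long forward = (F − K)·e^(−rT) = (34394.0708 − 31429.0) · e^(−0.0143·3/12)
= 2965.0708 × 0.99643138 = 2954.49

2954.49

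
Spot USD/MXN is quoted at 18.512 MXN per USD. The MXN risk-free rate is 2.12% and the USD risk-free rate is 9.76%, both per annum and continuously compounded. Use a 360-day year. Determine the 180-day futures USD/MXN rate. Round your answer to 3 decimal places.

17.818

F = S·e^((r_MXN − r_USD)T) = 18.512 · e^((0.0212 − 0.0976) × 180/360)
= 18.512 · e^-0.038200 = 18.512 × 0.962520
F = 17.818 MXN per USD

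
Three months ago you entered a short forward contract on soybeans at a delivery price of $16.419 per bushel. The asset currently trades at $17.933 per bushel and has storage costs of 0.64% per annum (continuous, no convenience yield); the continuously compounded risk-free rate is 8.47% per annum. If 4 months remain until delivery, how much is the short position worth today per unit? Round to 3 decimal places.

Current fair forward for the remaining 4 months: F = S·e^((r + u)·T), (r + u) = 0.0847 + 0.0064 = 0.0911
F = 17.933 · e^(0.0911 × 4/12) = 17.933 × 1.030832 = 18.4859
Value of long forward = (F − K)·e^(−rT) = (18.4859 − 16.419) · e^(−0.0847·4/12)
= 2.0669 × 0.972162 = 2.009
Short position value = −(long value) = -$2.009

-$2.009 per bushel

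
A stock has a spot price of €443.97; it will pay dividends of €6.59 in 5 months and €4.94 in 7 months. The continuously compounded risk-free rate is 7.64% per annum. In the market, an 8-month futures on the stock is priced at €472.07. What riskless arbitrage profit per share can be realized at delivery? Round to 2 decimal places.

PV(dividends) I = 6.59·e^(−0.0764·5/12) + 4.94·e^(−0.0764·7/12) = 11.1082
Fair futures F* = (S − I)·e^(rT) = (443.97 − 11.1082)·e^0.050933 = 432.8618 × 1.052252 = 455.4797
Market €472.07 > fair 455.4797: forward overpriced → cash-and-carry (borrow at r, buy the stock and collect the dividends, short the forward).
Profit at T = |F_mkt − F*| = |472.07 − 455.4797| = €16.59 per share

€16.59 per share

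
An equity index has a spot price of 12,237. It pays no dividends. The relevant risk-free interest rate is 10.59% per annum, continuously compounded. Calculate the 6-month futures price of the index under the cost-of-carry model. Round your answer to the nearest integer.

F = S·e^(rT) = 12237 · e^(0.1059 × 6/12)
= 12237 · e^0.052950 = 12237 × 1.054377
F = 12,902

12,902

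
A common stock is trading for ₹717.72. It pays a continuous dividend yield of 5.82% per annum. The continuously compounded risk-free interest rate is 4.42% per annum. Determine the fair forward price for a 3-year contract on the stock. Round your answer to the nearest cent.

₹688.20

F = S·e^((r − q)T) = 717.72 · e^((0.0442 − 0.0582) × 3)
= 717.72 · e^-0.042000 = 717.72 × 0.958870
F = ₹688.20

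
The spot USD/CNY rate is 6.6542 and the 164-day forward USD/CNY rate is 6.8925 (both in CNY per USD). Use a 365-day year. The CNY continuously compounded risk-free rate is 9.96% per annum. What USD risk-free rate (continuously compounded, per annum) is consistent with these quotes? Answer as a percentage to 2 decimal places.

2.13%

F = S·e^((r_CNY − r_USD)T) ⇒ r_USD = r_CNY − ln(F/S)/T
ln(6.8925/6.6542) = 0.035186; /(164/365) = 0.078310
r_USD = 0.0996 − 0.078310 = 0.021290
r_USD = 2.13%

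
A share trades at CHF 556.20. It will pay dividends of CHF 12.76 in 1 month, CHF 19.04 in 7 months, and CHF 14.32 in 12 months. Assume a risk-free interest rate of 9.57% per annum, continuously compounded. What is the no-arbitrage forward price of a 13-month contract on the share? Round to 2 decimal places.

PV(dividends) I = 12.76·e^(−0.0957·1/12) + 19.04·e^(−0.0957·7/12) + 14.32·e^(−0.0957·12/12)
I = 12.6586 + 18.0062 + 13.0131 = 43.6779
F = (S − I)·e^(rT) = (556.20 − 43.6779) · e^(0.0957·13/12)
= 512.5221 · e^0.103675 = 512.5221 × 1.109240 = CHF 568.51

CHF 568.51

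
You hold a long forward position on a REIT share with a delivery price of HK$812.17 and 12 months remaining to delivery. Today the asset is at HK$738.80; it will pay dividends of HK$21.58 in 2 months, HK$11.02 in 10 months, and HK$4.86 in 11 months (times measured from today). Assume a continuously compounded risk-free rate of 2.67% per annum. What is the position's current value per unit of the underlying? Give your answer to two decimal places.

-HK$88.98

PV(remaining dividends) I = 21.58·e^(−0.0267·2/12) + 11.02·e^(−0.0267·10/12) + 4.86·e^(−0.0267·11/12) = 37.0042
Current forward F = (S − I)·e^(rT) = (738.80 − 37.0042)·e^(0.0267·12/12) = 701.7958 × 1.027060 = 720.7864
Value (long) = (F − K)·e^(−rT) = (720.7864 − 812.17) × 0.973653 = -88.9759
Value = -HK$88.98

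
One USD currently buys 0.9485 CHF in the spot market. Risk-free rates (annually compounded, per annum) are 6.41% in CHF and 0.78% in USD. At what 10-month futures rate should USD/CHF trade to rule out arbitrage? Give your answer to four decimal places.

0.9925

By covered interest parity, F = S · (1+r_CHF)^T / (1+r_USD)^T
= 0.9485 × 1.053138 / 1.006496 = 0.9485 × 1.046341
F = 0.9925 CHF per USD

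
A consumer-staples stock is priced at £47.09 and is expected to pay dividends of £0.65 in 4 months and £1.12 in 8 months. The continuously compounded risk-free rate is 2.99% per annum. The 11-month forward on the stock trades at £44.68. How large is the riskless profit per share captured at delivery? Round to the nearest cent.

PV(dividends) I = 0.65·e^(−0.0299·4/12) + 1.12·e^(−0.0299·8/12) = 1.7414
Fair forward F* = (S − I)·e^(rT) = (47.09 − 1.7414)·e^0.027408 = 45.3486 × 1.027787 = 46.6087
Market £44.68 < fair 46.6087: forward underpriced → reverse cash-and-carry (short the stock, invest proceeds at r, pay the dividends, go long the forward).
Profit at T = |F_mkt − F*| = |44.68 − 46.6087| = £1.93 per share

£1.93 per share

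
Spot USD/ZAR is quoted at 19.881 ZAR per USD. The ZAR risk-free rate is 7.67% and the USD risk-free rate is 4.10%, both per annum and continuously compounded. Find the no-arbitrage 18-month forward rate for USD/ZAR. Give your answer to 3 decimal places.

F = S·e^((r_ZAR − r_USD)T) = 19.881 · e^((0.0767 − 0.0410) × 18/12)
= 19.881 · e^0.053550 = 19.881 × 1.055010
F = 20.975 ZAR per USD

20.975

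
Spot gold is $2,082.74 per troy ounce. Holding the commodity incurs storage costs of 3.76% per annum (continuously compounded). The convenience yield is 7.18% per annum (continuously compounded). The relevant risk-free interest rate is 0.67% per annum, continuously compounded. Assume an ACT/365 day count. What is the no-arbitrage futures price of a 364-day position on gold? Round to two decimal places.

Net carry = r + u − y = 0.0067 + 0.0376 − 0.0718 = -0.0275
F = S·e^((r+u−y)T) = 2082.74 · e^(-0.0275 × 364/365) = 2082.74 · e^-0.02742466
= 2082.74 × 0.97294798 = $2,026.40 per troy ounce

$2,026.40 per troy ounce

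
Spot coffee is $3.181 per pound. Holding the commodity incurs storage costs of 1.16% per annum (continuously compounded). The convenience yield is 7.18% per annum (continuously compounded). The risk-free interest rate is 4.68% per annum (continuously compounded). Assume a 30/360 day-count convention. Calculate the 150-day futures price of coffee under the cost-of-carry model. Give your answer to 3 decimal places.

Net carry = r + u − y = 0.0468 + 0.0116 − 0.0718 = -0.0134
F = S·e^((r+u−y)T) = 3.181 · e^(-0.0134 × 150/360) = 3.181 · e^-0.005583
= 3.181 × 0.994433 = $3.163 per pound

$3.163 per pound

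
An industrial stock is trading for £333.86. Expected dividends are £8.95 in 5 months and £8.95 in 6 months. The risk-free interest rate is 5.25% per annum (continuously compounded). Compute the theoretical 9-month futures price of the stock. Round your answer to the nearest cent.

£329.09

PV(dividends) I = 8.95·e^(−0.0525·5/12) + 8.95·e^(−0.0525·6/12)
I = 8.7563 + 8.7181 = 17.4744
F = (S − I)·e^(rT) = (333.86 − 17.4744) · e^(0.0525·9/12)
= 316.3856 · e^0.039375 = 316.3856 × 1.040160 = £329.09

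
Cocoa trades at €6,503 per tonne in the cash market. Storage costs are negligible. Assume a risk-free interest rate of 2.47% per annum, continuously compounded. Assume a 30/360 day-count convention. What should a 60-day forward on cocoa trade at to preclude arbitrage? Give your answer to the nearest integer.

F = S·e^(rT) = 6503 · e^(0.0247 × 60/360) = 6503 · e^0.004117
= 6503 × 1.004125 = €6,530 per tonne

€6,530 per tonne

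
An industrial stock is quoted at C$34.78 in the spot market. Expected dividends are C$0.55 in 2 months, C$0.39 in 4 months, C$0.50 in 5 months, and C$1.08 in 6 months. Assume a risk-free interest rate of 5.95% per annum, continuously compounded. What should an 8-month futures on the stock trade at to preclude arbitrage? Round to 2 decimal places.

PV(dividends) I = 0.55·e^(−0.0595·2/12) + 0.39·e^(−0.0595·4/12) + 0.50·e^(−0.0595·5/12) + 1.08·e^(−0.0595·6/12)
I = 0.5446 + 0.3823 + 0.4878 + 1.0483 = 2.4630
F = (S − I)·e^(rT) = (34.78 − 2.4630) · e^(0.0595·8/12)
= 32.3170 · e^0.039667 = 32.3170 × 1.040464 = C$33.62

C$33.62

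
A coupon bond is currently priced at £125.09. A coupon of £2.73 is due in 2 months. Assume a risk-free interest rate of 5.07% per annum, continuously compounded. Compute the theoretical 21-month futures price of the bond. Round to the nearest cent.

PV(coupons) I = 2.73·e^(−0.0507·2/12)
I = 2.7070
F = (S − I)·e^(rT) = (125.09 − 2.7070) · e^(0.0507·21/12)
= 122.3830 · e^0.088725 = 122.3830 × 1.092780 = £133.74

£133.74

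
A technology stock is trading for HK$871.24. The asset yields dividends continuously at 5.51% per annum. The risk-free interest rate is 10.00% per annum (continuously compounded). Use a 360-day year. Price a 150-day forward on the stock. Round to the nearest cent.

HK$887.69

F = S·e^((r − q)T) = 871.24 · e^((0.1000 − 0.0551) × 150/360)
= 871.24 · e^0.018708 = 871.24 × 1.018884
F = HK$887.69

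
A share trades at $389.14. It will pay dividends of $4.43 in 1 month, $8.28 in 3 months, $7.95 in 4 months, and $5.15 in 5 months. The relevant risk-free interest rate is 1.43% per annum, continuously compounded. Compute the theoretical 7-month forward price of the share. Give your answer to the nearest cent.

PV(dividends) I = 4.43·e^(−0.0143·1/12) + 8.28·e^(−0.0143·3/12) + 7.95·e^(−0.0143·4/12) + 5.15·e^(−0.0143·5/12)
I = 4.4247 + 8.2505 + 7.9122 + 5.1194 = 25.7068
F = (S − I)·e^(rT) = (389.14 − 25.7068) · e^(0.0143·7/12)
= 363.4332 · e^0.008342 = 363.4332 × 1.008377 = $366.48

$366.48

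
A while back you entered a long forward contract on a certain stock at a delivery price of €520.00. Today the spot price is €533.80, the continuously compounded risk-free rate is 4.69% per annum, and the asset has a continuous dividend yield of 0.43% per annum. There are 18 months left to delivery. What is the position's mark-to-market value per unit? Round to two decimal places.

€45.69

Current fair forward for the remaining 18 months: F = S·e^((r − q)·T), (r − q) = 0.0469 − 0.0043 = 0.0426
F = 533.80 · e^(0.0426 × 18/12) = 533.80 × 1.065986 = 569.0233
Value of long forward = (F − K)·e^(−rT) = (569.0233 − 520.00) · e^(−0.0469·18/12)
= 49.0233 × 0.932068 = 45.69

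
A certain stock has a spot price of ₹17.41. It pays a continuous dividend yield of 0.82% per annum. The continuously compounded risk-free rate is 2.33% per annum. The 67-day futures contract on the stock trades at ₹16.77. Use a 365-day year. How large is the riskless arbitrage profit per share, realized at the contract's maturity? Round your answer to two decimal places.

₹0.69 per share

Fair futures: F* = S·e^(carry·T), with carry = (r − q) = 0.0233 − 0.0082 = 0.0151
F* = 17.41 · e^(0.0151 × 67/365) = 17.41 · e^0.002772 = 17.41 × 1.002776 = ₹17.4583
Market ₹16.77 < fair ₹17.4583: forward underpriced → reverse cash-and-carry (short spot, go long the forward).
At maturity, profit = |F_mkt − F*| = |16.77 − 17.4583| = ₹0.69 per share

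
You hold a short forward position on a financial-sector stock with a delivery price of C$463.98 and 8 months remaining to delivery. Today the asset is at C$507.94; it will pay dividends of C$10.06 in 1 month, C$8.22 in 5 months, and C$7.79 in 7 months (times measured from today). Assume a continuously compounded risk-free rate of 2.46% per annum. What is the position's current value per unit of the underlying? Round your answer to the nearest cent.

PV(remaining dividends) I = 10.06·e^(−0.0246·1/12) + 8.22·e^(−0.0246·5/12) + 7.79·e^(−0.0246·7/12) = 25.8546
Current forward F = (S − I)·e^(rT) = (507.94 − 25.8546)·e^(0.0246·8/12) = 482.0854 × 1.016535 = 490.0567
Value (long) = (F − K)·e^(−rT) = (490.0567 − 463.98) × 0.983734 = 25.6525
Short position value = −(long value) = -C$25.65

-C$25.65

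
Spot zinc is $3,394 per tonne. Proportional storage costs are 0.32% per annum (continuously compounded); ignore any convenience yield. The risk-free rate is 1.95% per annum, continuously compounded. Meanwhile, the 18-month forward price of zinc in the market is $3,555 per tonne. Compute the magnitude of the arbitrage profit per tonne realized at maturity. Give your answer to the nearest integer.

$43 per tonne

Fair forward: F* = S·e^(carry·T), with carry = (r + u) = 0.0195 + 0.0032 = 0.0227
F* = 3394 · e^(0.0227 × 18/12) = 3394 · e^0.034050 = 3394 × 1.034636 = $3511.5546
Market $3555 > fair $3511.5546: forward overpriced → cash-and-carry (buy spot, short the forward).
At maturity, profit = |F_mkt − F*| = |3555 − 3511.5546| = $43 per tonne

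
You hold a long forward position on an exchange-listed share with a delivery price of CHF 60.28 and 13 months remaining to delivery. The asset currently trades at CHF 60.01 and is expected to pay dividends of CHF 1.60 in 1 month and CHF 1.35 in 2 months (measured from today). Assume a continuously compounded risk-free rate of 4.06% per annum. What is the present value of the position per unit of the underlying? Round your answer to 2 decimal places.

PV(remaining dividends) I = 1.60·e^(−0.0406·1/12) + 1.35·e^(−0.0406·2/12) = 2.9355
Current forward F = (S − I)·e^(rT) = (60.01 − 2.9355)·e^(0.0406·13/12) = 57.0745 × 1.044965 = 59.6409
Value (long) = (F − K)·e^(−rT) = (59.6409 − 60.28) × 0.956970 = -0.6116
Value = -CHF 0.61

-CHF 0.61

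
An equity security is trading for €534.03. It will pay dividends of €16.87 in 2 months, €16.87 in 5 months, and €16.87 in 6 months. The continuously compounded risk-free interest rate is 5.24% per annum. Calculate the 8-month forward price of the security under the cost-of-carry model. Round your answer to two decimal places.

PV(dividends) I = 16.87·e^(−0.0524·2/12) + 16.87·e^(−0.0524·5/12) + 16.87·e^(−0.0524·6/12)
I = 16.7233 + 16.5057 + 16.4337 = 49.6627
F = (S − I)·e^(rT) = (534.03 − 49.6627) · e^(0.0524·8/12)
= 484.3673 · e^0.034933 = 484.3673 × 1.035550 = €501.59

€501.59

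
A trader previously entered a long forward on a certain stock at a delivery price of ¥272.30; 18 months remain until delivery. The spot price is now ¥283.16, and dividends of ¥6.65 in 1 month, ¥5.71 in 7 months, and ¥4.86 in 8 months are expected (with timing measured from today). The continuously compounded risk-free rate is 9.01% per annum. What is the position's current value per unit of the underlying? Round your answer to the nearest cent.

PV(remaining dividends) I = 6.65·e^(−0.0901·1/12) + 5.71·e^(−0.0901·7/12) + 4.86·e^(−0.0901·8/12) = 16.5946
Current forward F = (S − I)·e^(rT) = (283.16 − 16.5946)·e^(0.0901·18/12) = 266.5654 × 1.144708 = 305.1395
Value (long) = (F − K)·e^(−rT) = (305.1395 − 272.30) × 0.873585 = 28.6881
Value = ¥28.69

¥28.69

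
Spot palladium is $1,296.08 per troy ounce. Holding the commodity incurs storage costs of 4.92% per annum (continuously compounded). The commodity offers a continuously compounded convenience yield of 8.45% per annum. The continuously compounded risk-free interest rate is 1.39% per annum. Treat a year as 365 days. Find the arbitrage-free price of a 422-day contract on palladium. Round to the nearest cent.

Net carry = r + u − y = 0.0139 + 0.0492 − 0.0845 = -0.0214
F = S·e^((r+u−y)T) = 1296.08 · e^(-0.0214 × 422/365) = 1296.08 · e^-0.02474192
= 1296.08 × 0.97556165 = $1,264.41 per troy ounce

$1,264.41 per troy ounce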